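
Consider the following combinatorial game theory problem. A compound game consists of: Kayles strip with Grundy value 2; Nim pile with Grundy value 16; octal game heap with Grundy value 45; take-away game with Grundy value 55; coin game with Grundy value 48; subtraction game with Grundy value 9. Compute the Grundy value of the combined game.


By the Sprague-Grundy theorem, the Grundy value of a sum of games is the XOR of individual Grundy values.
Kayles strip: Grundy value = 2. Running XOR: 0 XOR 2 = 2
Nim pile: Grundy value = 16. Running XOR: 2 XOR 16 = 18
octal game heap: Grundy value = 45. Running XOR: 18 XOR 45 = 63
take-away game: Grundy value = 55. Running XOR: 63 XOR 55 = 8
coin game: Grundy value = 48. Running XOR: 8 XOR 48 = 56
subtraction game: Grundy value = 9. Running XOR: 56 XOR 9 = 49
The combined Grundy value is 49.

49


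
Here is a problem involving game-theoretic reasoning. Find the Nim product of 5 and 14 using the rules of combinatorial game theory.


Nim multiplication is bilinear over XOR: (u XOR v) * w = (u*w) XOR (v*w).
So we split each operand into its bit components and XOR the pairwise Nim products.
5 = 1 + 4 (as XOR of powers of 2).
14 = 2 + 4 + 8 (as XOR of powers of 2).
Using the standard Nim-product table on single bits:
  2*2 = 3,   2*4 = 8,   2*8 = 12,
  4*4 = 6,   4*8 = 11,  8*8 = 13,
and  1*x = x (identity), k*l = l*k (commutative).
Pairwise Nim products:
  1 * 2 = 2
  1 * 4 = 4
  1 * 8 = 8
  4 * 2 = 8
  4 * 4 = 6
  4 * 8 = 11
XOR them: 2 XOR 4 XOR 8 XOR 8 XOR 6 XOR 11 = 11.
Result: 5 * 14 = 11 (in Nim).

11


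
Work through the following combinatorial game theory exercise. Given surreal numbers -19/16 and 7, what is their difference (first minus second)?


x = -19/16, y = 7
Converting to common denominator: 16
x = -19/16, y = 112/16
x - y = -19/16 - 7 = -131/16

-131/16


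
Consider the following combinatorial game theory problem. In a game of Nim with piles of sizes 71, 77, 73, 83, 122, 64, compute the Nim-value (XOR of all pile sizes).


We need the XOR (exclusive or) of all pile sizes.
After XOR-ing pile 1 (size 71): 0 XOR 71 = 71
After XOR-ing pile 2 (size 77): 71 XOR 77 = 10
After XOR-ing pile 3 (size 73): 10 XOR 73 = 67
After XOR-ing pile 4 (size 83): 67 XOR 83 = 16
After XOR-ing pile 5 (size 122): 16 XOR 122 = 106
After XOR-ing pile 6 (size 64): 106 XOR 64 = 42
The Nim-value of this position is 42.

42


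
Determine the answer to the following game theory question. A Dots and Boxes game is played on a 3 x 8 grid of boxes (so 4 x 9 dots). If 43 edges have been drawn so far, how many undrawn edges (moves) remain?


Grid: 3 x 8 boxes, i.e. 4 rows and 9 columns of dots.
Horizontal edges: (rows + 1) * cols = 4 * 8 = 32
Vertical edges: rows * (cols + 1) = 3 * 9 = 27
Total edges: 32 + 27 = 59
Edges drawn: 43
Remaining: 59 - 43 = 16

16


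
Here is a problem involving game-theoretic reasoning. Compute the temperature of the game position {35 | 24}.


The game is {35 | 24}, a switch {a | b} with numbers a > b.
Cooling {a | b} by t gives {a - t | b + t}, which stops being hot when a - t = b + t, i.e. at t = (a - b)/2. So the temperature of a switch is (a - b)/2.
Temperature = (Left option - Right option) / 2
= (35 - (24)) / 2
= 11 / 2
= 11/2

11/2


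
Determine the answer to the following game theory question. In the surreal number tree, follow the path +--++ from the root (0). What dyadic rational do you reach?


Sign expansion: +--++
Rule: track bounds (lo, hi), initially (-inf, +inf). On '+', the current value becomes lo and we move to the simplest number in (value, hi): value + 1 if hi = +inf, otherwise the midpoint (value + hi)/2. On '-', the current value becomes hi and we move to value - 1 if lo = -inf, otherwise the midpoint (lo + value)/2.
Start at 0.
Step 1: sign = +, move right. Bounds: (0, +inf). Value = 1
Step 2: sign = -, move left. Bounds: (0, 1). Value = 1/2
Step 3: sign = -, move left. Bounds: (0, 1/2). Value = 1/4
Step 4: sign = +, move right. Bounds: (1/4, 1/2). Value = 3/8
Step 5: sign = +, move right. Bounds: (3/8, 1/2). Value = 7/16
The surreal number with sign expansion +--++ is 7/16.

7/16


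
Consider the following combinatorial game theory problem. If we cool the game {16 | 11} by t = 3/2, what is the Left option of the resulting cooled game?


Original game: {16 | 11} (a switch {a | b} with a > b).
Cooling by t (for t below the temperature (a - b)/2 = 5/2) taxes each move by t: {a | b} cooled by t is {a - t | b + t}.
Cooling amount: t = 3/2
Cooled Left option: 16 - 3/2 = 29/2
Cooled Right option: 11 + 3/2 = 25/2
Cooled game: {29/2 | 25/2}
Left option = 29/2

29/2


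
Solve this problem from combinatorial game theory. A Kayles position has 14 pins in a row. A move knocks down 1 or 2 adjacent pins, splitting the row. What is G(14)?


Kayles: a move removes 1 or 2 adjacent pins from a contiguous row.
Removing pins from a row of k leaves two independent rows (a, b) with a + b = k - 1 (one pin) or a + b = k - 2 (two pins); an end removal gives a = 0.
By Sprague-Grundy, G(k) = mex{ G(a) XOR G(b) } over all these splits. G(0) = 0.
G(1): splits (0,0):0^0=0 -> mex({0}) = 1
G(2): splits (0,1):0^1=1 (0,0):0^0=0 -> mex({0, 1}) = 2
G(3): splits (0,2):0^2=2 (1,1):1^1=0 (0,1):0^1=1 -> mex({0, 1, 2}) = 3
G(4): splits (0,3):0^3=3 (1,2):1^2=3 (0,2):0^2=2 (1,1):1^1=0 -> mex({0, 2, 3}) = 1
G(5): splits (0,4):0^1=1 (1,3):1^3=2 (2,2):2^2=0 (0,3):0^3=3 (1,2):1^2=3 -> mex({0, 1, 2, 3}) = 4
G(6) = mex({0, 1, 2, 4}) = 3
G(7) = mex({0, 1, 3, 4, 5}) = 2
G(8) = mex({0, 2, 3, 5, 6}) = 1
G(9) = mex({0, 1, 2, 3, 6, 7}) = 4
G(10) = mex({0, 1, 3, 4, 5, 7}) = 2
G(11) = mex({0, 1, 2, 3, 4, 5}) = 6
G(12) = mex({0, 1, 2, 3, 5, 6, 7}) = 4
G(13) = mex({0, 2, 3, 4, 6, 7}) = 1
G(14) = mex({0, 1, 4, 5, 6, 7}) = 2
Therefore G(14) = 2.

2


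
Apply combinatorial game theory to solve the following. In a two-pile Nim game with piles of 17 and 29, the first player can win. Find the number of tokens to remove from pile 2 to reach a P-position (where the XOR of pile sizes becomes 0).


Piles: 17 and 29
Current XOR: 17 XOR 29 = 12 (non-zero, so this is an N-position).
To make the XOR zero, we need to find a move that balances the piles.
For pile 2 (size 29): target = 29 XOR 12 = 17
We reduce pile 2 from 29 to 17.
Tokens removed: 29 - 17 = 12
Verification: 17 XOR 17 = 0

12


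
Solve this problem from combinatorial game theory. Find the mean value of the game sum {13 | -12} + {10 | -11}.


G1 = {13 | -12}, G2 = {10 | -11}
Each is a switch {a | b} with numbers a > b; its mean value is (a + b)/2, and mean value is additive over game sums: m(G1 + G2) = m(G1) + m(G2).
Mean of G1 = (13 + (-12))/2 = 1/2 = 1/2
Mean of G2 = (10 + (-11))/2 = -1/2 = -1/2
Mean of G1 + G2 = 1/2 + -1/2 = 0

0


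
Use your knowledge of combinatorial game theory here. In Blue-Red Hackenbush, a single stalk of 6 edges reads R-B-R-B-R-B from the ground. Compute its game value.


Edges (from ground): R-B-R-B-R-B
By Berlekamp's sign-expansion rule, a Blue-Red Hackenbush stalk has the value of the surreal number whose sign sequence is the edge sequence with B -> + and R -> -.
Sign sequence: -+-+-+
Trace the sign expansion in the surreal number tree, starting from 0:
Edge 1: R (sign -) -> bounds (-inf, 0), value = -1
Edge 2: B (sign +) -> bounds (-1, 0), value = -1/2
Edge 3: R (sign -) -> bounds (-1, -1/2), value = -3/4
Edge 4: B (sign +) -> bounds (-3/4, -1/2), value = -5/8
Edge 5: R (sign -) -> bounds (-3/4, -5/8), value = -11/16
Edge 6: B (sign +) -> bounds (-11/16, -5/8), value = -21/32
Game value = -21/32

-21/32


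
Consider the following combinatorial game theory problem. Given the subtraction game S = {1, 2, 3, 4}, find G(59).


The subtraction set is S = {1, 2, 3, 4}.
G(k) = mex{ G(k - s) : s in S, s <= k }. We compute iteratively: G(0) = 0.
G(1) = mex({0}) = 1
G(2) = mex({0, 1}) = 2
G(3) = mex({0, 1, 2}) = 3
G(4) = mex({0, 1, 2, 3}) = 4
G(5) = mex({1, 2, 3, 4}) = 0
G(6) = mex({0, 2, 3, 4}) = 1
G(7) = mex({0, 1, 3, 4}) = 2
G(8) = mex({0, 1, 2, 4}) = 3
Observe that G(5)..G(8) = 0, 1, 2, 3 repeats G(0)..G(3) = 0, 1, 2, 3.
For k >= max(S) = 4, G(k) is determined by the previous 4 values G(k-4)..G(k-1); a window of 4 consecutive values has recurred shifted by 5, so by induction G(k + 5) = G(k) for all k >= 0: the sequence is periodic from the start with period 5.
One period: G(0..4) = 0, 1, 2, 3, 4.
59 mod 5 = 4, so G(59) = G(4) = 4.

4


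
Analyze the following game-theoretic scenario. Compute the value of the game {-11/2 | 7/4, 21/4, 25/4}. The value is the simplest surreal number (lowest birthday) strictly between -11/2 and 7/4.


Left options: {-11/2}, max = -11/2
Right options: {7/4, 21/4, 25/4}, min = 7/4
All options are numbers and max(Left) < min(Right), so by the simplicity theorem the value is the simplest (earliest-born) number strictly between -11/2 and 7/4.
Integers -5 through 1 all lie strictly between -11/2 and 7/4.
Among integers, the simplest (lowest birthday = smallest |n|; 0 is born on day 0, +-n on day n) is 0.
No non-integer in the interval can be simpler: if x is a non-integer in the interval, then floor(x) or ceil(x) also lies in the interval (the interval contains an integer), and both are proper prefixes of x's sign expansion, i.e. born earlier. So the game value is 0.
Game value = 0

0


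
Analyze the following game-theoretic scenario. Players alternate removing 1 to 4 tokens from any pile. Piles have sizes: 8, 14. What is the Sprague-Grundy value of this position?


Subtraction set: {1, 2, 3, 4}
For this subtraction set, G(n) = n mod 5 (period = max + 1 = 5).
Pile 1 (size 8): G(8) = 8 mod 5 = 3
Pile 2 (size 14): G(14) = 14 mod 5 = 4
Total Grundy value = XOR of all: 3 XOR 4 = 7

7


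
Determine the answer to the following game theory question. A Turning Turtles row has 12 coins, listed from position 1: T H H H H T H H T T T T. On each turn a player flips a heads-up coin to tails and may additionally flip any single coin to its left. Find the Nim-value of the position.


Coins: T H H H H T H H T T T T
Key fact: a single head at position k behaves exactly like a Nim heap of size k (turning it to T and optionally flipping a coin at j < k corresponds to moving the heap from k to j, or to 0), and heads combine as a disjunctive sum (two heads at the same place would cancel, matching j XOR j = 0). So the Nim-value is the XOR of the 1-indexed positions of the heads.
Face-up positions (1-indexed): [2, 3, 4, 5, 7, 8]
XOR 0 with 2: 0 XOR 2 = 2
XOR 2 with 3: 2 XOR 3 = 1
XOR 1 with 4: 1 XOR 4 = 5
XOR 5 with 5: 5 XOR 5 = 0
XOR 0 with 7: 0 XOR 7 = 7
XOR 7 with 8: 7 XOR 8 = 15
Nim-value = 15

15


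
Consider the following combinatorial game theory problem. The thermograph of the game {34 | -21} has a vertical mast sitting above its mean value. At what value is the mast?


Game = {34 | -21}, a switch {a | b} with numbers a > b.
Its thermograph has left wall a - t and right wall b + t, which meet at t = (a - b)/2, where both equal (a + b)/2. So the mast (mean value) is at (a + b)/2.
Mean = (34 + (-21))/2 = 13/2 = 13/2

13/2


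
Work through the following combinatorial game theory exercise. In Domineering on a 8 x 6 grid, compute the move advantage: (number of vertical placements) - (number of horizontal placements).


Board is 8 x 6 (rows x cols).
Left (vertical) placements: (rows-1) * cols = 7 * 6 = 42
Right (horizontal) placements: rows * (cols-1) = 8 * 5 = 40
Advantage = Left - Right = 42 - 40 = 2

2


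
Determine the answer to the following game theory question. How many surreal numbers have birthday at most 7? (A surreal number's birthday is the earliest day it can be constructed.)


Day 0: {|} = 0 is born. Count = 1.
Day n: the number of surreal numbers born by day n is 2^(n+1) - 1.
By day 0: 2^1 - 1 = 1
By day 1: 2^2 - 1 = 3
By day 2: 2^3 - 1 = 7
By day 3: 2^4 - 1 = 15
By day 4: 2^5 - 1 = 31
By day 5: 2^6 - 1 = 63
By day 6: 2^7 - 1 = 127
By day 7: 2^8 - 1 = 255
By day 7: 255 surreal numbers.

255


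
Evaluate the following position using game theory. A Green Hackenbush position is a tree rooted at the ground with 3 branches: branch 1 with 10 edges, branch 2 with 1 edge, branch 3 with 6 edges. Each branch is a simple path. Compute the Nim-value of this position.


The tree has 3 branches from the ground vertex.
In Green Hackenbush, the Nim-value of a simple path of length k is k.
Branch 1: length 10, Nim-value = 10
Branch 2: length 1, Nim-value = 1
Branch 3: length 6, Nim-value = 6
Total Nim-value = XOR of all branch values:
0 XOR 10 = 10
10 XOR 1 = 11
11 XOR 6 = 13
Nim-value of the tree = 13

13


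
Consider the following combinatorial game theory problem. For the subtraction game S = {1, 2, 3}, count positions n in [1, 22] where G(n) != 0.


Subtraction set S = {1, 2, 3}, so G(n) = n mod 4.
G(n) = 0 when n is a multiple of 4.
Multiples of 4 in [1, 22]: 5
N-positions (nonzero Grundy) = 22 - 5 = 17

17


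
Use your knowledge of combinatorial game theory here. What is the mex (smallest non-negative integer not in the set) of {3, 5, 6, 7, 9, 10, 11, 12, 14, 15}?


Set = {3, 5, 6, 7, 9, 10, 11, 12, 14, 15}
0 is NOT in the set. This is the mex.
mex = 0

0


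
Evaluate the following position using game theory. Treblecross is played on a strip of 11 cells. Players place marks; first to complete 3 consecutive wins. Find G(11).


Treblecross: place X on empty cells; 3-in-a-row wins.
Playing within two cells of an existing X lets the opponent win at once, so sensible play treats the cells i-2..i+2 around each X as dead. The player left with no safe cell loses, so this is a normal-play take-away game on strips of safe cells.
Placing X at cell i (0-indexed) of a strip of k safe cells leaves independent strips of sizes max(0, i-2) and max(0, k-i-3). Hence G(k) = mex{ G(max(0,i-2)) XOR G(max(0,k-i-3)) : 0 <= i < k }, with G(0) = 0.
G(1): splits (0,0):0^0=0 -> mex({0}) = 1
G(2): splits (0,0):0^0=0 -> mex({0}) = 1
G(3): splits (0,0):0^0=0 -> mex({0}) = 1
G(4): splits (0,1):0^1=1 (0,0):0^0=0 -> mex({0, 1}) = 2
G(5): splits (0,2):0^1=1 (0,1):0^1=1 (0,0):0^0=0 -> mex({0, 1}) = 2
G(6) = mex({1}) = 0
G(7) = mex({0, 1, 2}) = 3
G(8) = mex({0, 1, 2}) = 3
G(9) = mex({0, 2}) = 1
G(10) = mex({0, 2, 3}) = 1
G(11) = mex({0, 3}) = 1
Therefore G(11) = 1.

1


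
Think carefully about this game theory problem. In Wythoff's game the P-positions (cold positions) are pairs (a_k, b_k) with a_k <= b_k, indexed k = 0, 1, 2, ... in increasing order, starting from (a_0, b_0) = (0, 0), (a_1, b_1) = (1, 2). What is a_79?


By Wythoff's theorem, a_k = floor(k * phi) and b_k = floor(k * phi^2) = a_k + k, where phi = (1 + sqrt(5))/2 is the golden ratio.
phi = (1 + sqrt(5))/2 = 1.618034
k = 79
k * phi = 79 * 1.618034 = 127.824685
a_79 = floor(k * phi) = 127

127


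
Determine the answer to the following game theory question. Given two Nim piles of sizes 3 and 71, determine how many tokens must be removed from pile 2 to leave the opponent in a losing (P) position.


Piles: 3 and 71
Current XOR: 3 XOR 71 = 68 (non-zero, so this is an N-position).
To make the XOR zero, we need to find a move that balances the piles.
For pile 2 (size 71): target = 71 XOR 68 = 3
We reduce pile 2 from 71 to 3.
Tokens removed: 71 - 3 = 68
Verification: 3 XOR 3 = 0

68


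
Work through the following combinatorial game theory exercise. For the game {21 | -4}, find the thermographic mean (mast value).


Game = {21 | -4}, a switch {a | b} with numbers a > b.
Its thermograph has left wall a - t and right wall b + t, which meet at t = (a - b)/2, where both equal (a + b)/2. So the mast (mean value) is at (a + b)/2.
Mean = (21 + (-4))/2 = 17/2 = 17/2

17/2


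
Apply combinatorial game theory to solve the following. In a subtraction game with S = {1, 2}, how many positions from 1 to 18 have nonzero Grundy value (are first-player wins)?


Subtraction set S = {1, 2}, so G(n) = n mod 3.
G(n) = 0 when n is a multiple of 3.
Multiples of 3 in [1, 18]: 6
N-positions (nonzero Grundy) = 18 - 6 = 12

12


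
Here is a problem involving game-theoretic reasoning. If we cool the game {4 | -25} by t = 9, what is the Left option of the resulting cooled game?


Original game: {4 | -25} (a switch {a | b} with a > b).
Cooling by t (for t below the temperature (a - b)/2 = 29/2) taxes each move by t: {a | b} cooled by t is {a - t | b + t}.
Cooling amount: t = 9
Cooled Left option: 4 - 9 = -5
Cooled Right option: -25 + 9 = -16
Cooled game: {-5 | -16}
Left option = -5

-5


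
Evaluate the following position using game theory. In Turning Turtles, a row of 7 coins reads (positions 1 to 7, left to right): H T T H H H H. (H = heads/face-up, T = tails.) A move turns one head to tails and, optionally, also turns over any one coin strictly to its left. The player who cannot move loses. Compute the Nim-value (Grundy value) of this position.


Coins: H T T H H H H
Key fact: a single head at position k behaves exactly like a Nim heap of size k (turning it to T and optionally flipping a coin at j < k corresponds to moving the heap from k to j, or to 0), and heads combine as a disjunctive sum (two heads at the same place would cancel, matching j XOR j = 0). So the Nim-value is the XOR of the 1-indexed positions of the heads.
Face-up positions (1-indexed): [1, 4, 5, 6, 7]
XOR 0 with 1: 0 XOR 1 = 1
XOR 1 with 4: 1 XOR 4 = 5
XOR 5 with 5: 5 XOR 5 = 0
XOR 0 with 6: 0 XOR 6 = 6
XOR 6 with 7: 6 XOR 7 = 1
Nim-value = 1

1


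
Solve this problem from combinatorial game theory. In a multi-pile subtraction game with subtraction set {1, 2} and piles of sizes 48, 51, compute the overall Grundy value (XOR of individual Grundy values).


Subtraction set: {1, 2}
For this subtraction set, G(n) = n mod 3 (period = max + 1 = 3).
Pile 1 (size 48): G(48) = 48 mod 3 = 0
Pile 2 (size 51): G(51) = 51 mod 3 = 0
Total Grundy value = XOR of all: 0 XOR 0 = 0

0


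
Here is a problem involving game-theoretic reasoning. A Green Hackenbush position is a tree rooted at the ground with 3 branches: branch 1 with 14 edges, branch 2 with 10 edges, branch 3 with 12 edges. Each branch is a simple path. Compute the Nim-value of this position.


The tree has 3 branches from the ground vertex.
In Green Hackenbush, the Nim-value of a simple path of length k is k.
Branch 1: length 14, Nim-value = 14
Branch 2: length 10, Nim-value = 10
Branch 3: length 12, Nim-value = 12
Total Nim-value = XOR of all branch values:
0 XOR 14 = 14
14 XOR 10 = 4
4 XOR 12 = 8
Nim-value of the tree = 8

8


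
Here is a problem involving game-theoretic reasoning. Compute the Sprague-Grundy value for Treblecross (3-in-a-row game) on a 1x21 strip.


Treblecross: place X on empty cells; 3-in-a-row wins.
Playing within two cells of an existing X lets the opponent win at once, so sensible play treats the cells i-2..i+2 around each X as dead. The player left with no safe cell loses, so this is a normal-play take-away game on strips of safe cells.
Placing X at cell i (0-indexed) of a strip of k safe cells leaves independent strips of sizes max(0, i-2) and max(0, k-i-3). Hence G(k) = mex{ G(max(0,i-2)) XOR G(max(0,k-i-3)) : 0 <= i < k }, with G(0) = 0.
G(1): splits (0,0):0^0=0 -> mex({0}) = 1
G(2): splits (0,0):0^0=0 -> mex({0}) = 1
G(3): splits (0,0):0^0=0 -> mex({0}) = 1
G(4): splits (0,1):0^1=1 (0,0):0^0=0 -> mex({0, 1}) = 2
G(5): splits (0,2):0^1=1 (0,1):0^1=1 (0,0):0^0=0 -> mex({0, 1}) = 2
G(6) = mex({1}) = 0
G(7) = mex({0, 1, 2}) = 3
G(8) = mex({0, 1, 2}) = 3
G(9) = mex({0, 2}) = 1
G(10) = mex({0, 2, 3}) = 1
G(11) = mex({0, 3}) = 1
G(12) = mex({1, 3}) = 0
G(13) = mex({0, 1, 2, 3}) = 4
G(14) = mex({0, 1, 2}) = 3
G(15) = mex({0, 1, 2}) = 3
G(16) = mex({0, 1, 2, 4}) = 3
G(17) = mex({0, 1, 3, 4}) = 2
G(18) = mex({0, 1, 3, 4}) = 2
G(19) = mex({0, 1, 3, 5}) = 2
G(20) = mex({0, 1, 2, 3, 5}) = 4
G(21) = mex({0, 1, 2, 3, 5}) = 4
Therefore G(21) = 4.

4


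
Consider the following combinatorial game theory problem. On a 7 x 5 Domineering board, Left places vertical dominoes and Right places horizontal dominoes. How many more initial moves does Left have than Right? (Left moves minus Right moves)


Board is 7 x 5 (rows x cols).
Left (vertical) placements: (rows-1) * cols = 6 * 5 = 30
Right (horizontal) placements: rows * (cols-1) = 7 * 4 = 28
Advantage = Left - Right = 30 - 28 = 2

2


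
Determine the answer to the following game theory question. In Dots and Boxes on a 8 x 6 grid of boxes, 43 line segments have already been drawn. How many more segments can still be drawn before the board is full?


Grid: 8 x 6 boxes, i.e. 9 rows and 7 columns of dots.
Horizontal edges: (rows + 1) * cols = 9 * 6 = 54
Vertical edges: rows * (cols + 1) = 8 * 7 = 56
Total edges: 54 + 56 = 110
Edges drawn: 43
Remaining: 110 - 43 = 67

67


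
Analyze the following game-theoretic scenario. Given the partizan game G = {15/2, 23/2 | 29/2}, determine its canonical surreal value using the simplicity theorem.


Left options: {15/2, 23/2}, max = 23/2
Right options: {29/2}, min = 29/2
All options are numbers and max(Left) < min(Right), so by the simplicity theorem the value is the simplest (earliest-born) number strictly between 23/2 and 29/2.
Integers 12 through 14 all lie strictly between 23/2 and 29/2.
Among integers, the simplest (lowest birthday = smallest |n|; 0 is born on day 0, +-n on day n) is 12.
No non-integer in the interval can be simpler: if x is a non-integer in the interval, then floor(x) or ceil(x) also lies in the interval (the interval contains an integer), and both are proper prefixes of x's sign expansion, i.e. born earlier. So the game value is 12.
Game value = 12

12


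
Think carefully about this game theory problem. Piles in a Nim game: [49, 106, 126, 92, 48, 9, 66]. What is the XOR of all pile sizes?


We need the XOR (exclusive or) of all pile sizes.
After XOR-ing pile 1 (size 49): 0 XOR 49 = 49
After XOR-ing pile 2 (size 106): 49 XOR 106 = 91
After XOR-ing pile 3 (size 126): 91 XOR 126 = 37
After XOR-ing pile 4 (size 92): 37 XOR 92 = 121
After XOR-ing pile 5 (size 48): 121 XOR 48 = 73
After XOR-ing pile 6 (size 9): 73 XOR 9 = 64
After XOR-ing pile 7 (size 66): 64 XOR 66 = 2
The Nim-value of this position is 2.

2


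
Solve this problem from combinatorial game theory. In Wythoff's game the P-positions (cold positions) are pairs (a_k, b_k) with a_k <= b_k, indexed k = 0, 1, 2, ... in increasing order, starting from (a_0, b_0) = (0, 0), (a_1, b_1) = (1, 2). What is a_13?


By Wythoff's theorem, a_k = floor(k * phi) and b_k = floor(k * phi^2) = a_k + k, where phi = (1 + sqrt(5))/2 is the golden ratio.
phi = (1 + sqrt(5))/2 = 1.618034
k = 13
k * phi = 13 * 1.618034 = 21.034442
a_13 = floor(k * phi) = 21

21


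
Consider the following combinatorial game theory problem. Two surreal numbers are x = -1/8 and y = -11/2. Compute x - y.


x = -1/8, y = -11/2
Converting to common denominator: 8
x = -1/8, y = -44/8
x - y = -1/8 - -11/2 = 43/8

43/8


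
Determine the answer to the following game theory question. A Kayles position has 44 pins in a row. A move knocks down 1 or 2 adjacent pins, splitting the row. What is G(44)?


Kayles: a move removes 1 or 2 adjacent pins from a contiguous row.
Removing pins from a row of k leaves two independent rows (a, b) with a + b = k - 1 (one pin) or a + b = k - 2 (two pins); an end removal gives a = 0.
By Sprague-Grundy, G(k) = mex{ G(a) XOR G(b) } over all these splits. G(0) = 0.
G(1): splits (0,0):0^0=0 -> mex({0}) = 1
G(2): splits (0,1):0^1=1 (0,0):0^0=0 -> mex({0, 1}) = 2
G(3): splits (0,2):0^2=2 (1,1):1^1=0 (0,1):0^1=1 -> mex({0, 1, 2}) = 3
G(4): splits (0,3):0^3=3 (1,2):1^2=3 (0,2):0^2=2 (1,1):1^1=0 -> mex({0, 2, 3}) = 1
G(5): splits (0,4):0^1=1 (1,3):1^3=2 (2,2):2^2=0 (0,3):0^3=3 (1,2):1^2=3 -> mex({0, 1, 2, 3}) = 4
G(6) = mex({0, 1, 2, 4}) = 3
G(7) = mex({0, 1, 3, 4, 5}) = 2
G(8) = mex({0, 2, 3, 5, 6}) = 1
G(9) = mex({0, 1, 2, 3, 6, 7}) = 4
G(10) = mex({0, 1, 3, 4, 5, 7}) = 2
G(11) = mex({0, 1, 2, 3, 4, 5}) = 6
G(12) = mex({0, 1, 2, 3, 5, 6, 7}) = 4
G(13) = mex({0, 2, 3, 4, 6, 7}) = 1
G(14) = mex({0, 1, 4, 5, 6, 7}) = 2
G(15) = mex({0, 1, 2, 3, 4, 5, 6}) = 7
G(16) = mex({0, 2, 3, 5, 6, 7}) = 1
G(17) = mex({0, 1, 2, 3, 5, 6, 7}) = 4
G(18) = mex({0, 1, 2, 4, 5, 6}) = 3
G(19) = mex({0, 1, 3, 4, 5, 7}) = 2
G(20) = mex({0, 2, 3, 4, 5, 6, 7}) = 1
G(21) = mex({0, 1, 2, 3, 5, 6, 7}) = 4
G(22) = mex({0, 1, 2, 3, 4, 5, 7}) = 6
G(23) = mex({0, 1, 2, 3, 4, 5, 6}) = 7
G(24) = mex({0, 1, 2, 3, 5, 6, 7}) = 4
G(25) = mex({0, 2, 3, 4, 6, 7}) = 1
G(26) = mex({0, 1, 3, 4, 5, 6, 7}) = 2
G(27) = mex({0, 1, 2, 3, 4, 5, 6, 7}) = 8
G(28) = mex({0, 1, 2, 3, 4, 6, 7, 8}) = 5
G(29) = mex({0, 1, 2, 3, 5, 6, 7, 8, 9}) = 4
G(30) = mex({0, 1, 2, 3, 4, 5, 6, 9, 10}) = 7
G(31) = mex({0, 1, 3, 4, 5, 7, 10, 11}) = 2
G(32) = mex({0, 2, 3, 4, 5, 6, 7, 9, 11}) = 1
G(33) = mex({0, 1, 2, 3, 4, 5, 6, 7, 9, 12}) = 8
G(34) = mex({0, 1, 2, 3, 4, 5, 7, 8, 11, 12}) = 6
G(35) = mex({0, 1, 2, 3, 4, 5, 6, 8, 9, 10, 11}) = 7
G(36) = mex({0, 1, 2, 3, 5, 6, 7, 9, 10}) = 4
G(37) = mex({0, 2, 3, 4, 6, 7, 9, 10, 11, 12}) = 1
G(38) = mex({0, 1, 3, 4, 5, 6, 7, 9, 10, 11, 12}) = 2
G(39) = mex({0, 1, 2, 4, 5, 6, 7, 9, 10, 12, 14}) = 3
G(40) = mex({0, 2, 3, 4, 6, 7, 11, 12, 14}) = 1
G(41) = mex({0, 1, 2, 3, 5, 6, 7, 9, 10, 11, 12}) = 4
G(42) = mex({0, 1, 2, 3, 4, 5, 6, 9, 10}) = 7
G(43) = mex({0, 1, 3, 4, 5, 7, 9, 10, 12, 15}) = 2
G(44) = mex({0, 2, 3, 4, 5, 6, 7, 9, 10, 12, 15}) = 1
Therefore G(44) = 1.

1


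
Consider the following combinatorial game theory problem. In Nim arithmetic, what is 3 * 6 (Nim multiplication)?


Nim multiplication is bilinear over XOR: (u XOR v) * w = (u*w) XOR (v*w).
So we split each operand into its bit components and XOR the pairwise Nim products.
3 = 1 + 2 (as XOR of powers of 2).
6 = 2 + 4 (as XOR of powers of 2).
Using the standard Nim-product table on single bits:
  2*2 = 3,   2*4 = 8,   2*8 = 12,
  4*4 = 6,   4*8 = 11,  8*8 = 13,
and  1*x = x (identity), k*l = l*k (commutative).
Pairwise Nim products:
  1 * 2 = 2
  1 * 4 = 4
  2 * 2 = 3
  2 * 4 = 8
XOR them: 2 XOR 4 XOR 3 XOR 8 = 13.
Result: 3 * 6 = 13 (in Nim).

13


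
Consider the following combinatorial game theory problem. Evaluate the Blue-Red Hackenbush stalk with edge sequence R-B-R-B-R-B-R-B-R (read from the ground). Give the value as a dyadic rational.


Edges (from ground): R-B-R-B-R-B-R-B-R
By Berlekamp's sign-expansion rule, a Blue-Red Hackenbush stalk has the value of the surreal number whose sign sequence is the edge sequence with B -> + and R -> -.
Sign sequence: -+-+-+-+-
Trace the sign expansion in the surreal number tree, starting from 0:
Edge 1: R (sign -) -> bounds (-inf, 0), value = -1
Edge 2: B (sign +) -> bounds (-1, 0), value = -1/2
Edge 3: R (sign -) -> bounds (-1, -1/2), value = -3/4
Edge 4: B (sign +) -> bounds (-3/4, -1/2), value = -5/8
Edge 5: R (sign -) -> bounds (-3/4, -5/8), value = -11/16
Edge 6: B (sign +) -> bounds (-11/16, -5/8), value = -21/32
Edge 7: R (sign -) -> bounds (-11/16, -21/32), value = -43/64
Edge 8: B (sign +) -> bounds (-43/64, -21/32), value = -85/128
Edge 9: R (sign -) -> bounds (-43/64, -85/128), value = -171/256
Game value = -171/256

-171/256


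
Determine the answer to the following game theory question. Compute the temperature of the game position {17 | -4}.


The game is {17 | -4}, a switch {a | b} with numbers a > b.
Cooling {a | b} by t gives {a - t | b + t}, which stops being hot when a - t = b + t, i.e. at t = (a - b)/2. So the temperature of a switch is (a - b)/2.
Temperature = (Left option - Right option) / 2
= (17 - (-4)) / 2
= 21 / 2
= 21/2

21/2


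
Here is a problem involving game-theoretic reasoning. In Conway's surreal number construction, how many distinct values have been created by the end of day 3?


Day 0: {|} = 0 is born. Count = 1.
Day n: the number of surreal numbers born by day n is 2^(n+1) - 1.
By day 0: 2^1 - 1 = 1
By day 1: 2^2 - 1 = 3
By day 2: 2^3 - 1 = 7
By day 3: 2^4 - 1 = 15
By day 3: 15 surreal numbers.

15


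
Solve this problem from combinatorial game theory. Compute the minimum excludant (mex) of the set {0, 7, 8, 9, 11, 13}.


Set = {0, 7, 8, 9, 11, 13}
0 is in the set.
1 is NOT in the set. This is the mex.
mex = 1

1


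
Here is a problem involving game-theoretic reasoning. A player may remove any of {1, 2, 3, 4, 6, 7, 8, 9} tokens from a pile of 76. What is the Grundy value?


The subtraction set is S = {1, 2, 3, 4, 6, 7, 8, 9}.
G(k) = mex{ G(k - s) : s in S, s <= k }. We compute iteratively: G(0) = 0.
G(1) = mex({0}) = 1
G(2) = mex({0, 1}) = 2
G(3) = mex({0, 1, 2}) = 3
G(4) = mex({0, 1, 2, 3}) = 4
G(5) = mex({1, 2, 3, 4}) = 0
G(6) = mex({0, 2, 3, 4}) = 1
G(7) = mex({0, 1, 3, 4}) = 2
G(8) = mex({0, 1, 2, 4}) = 3
G(9) = mex({0, 1, 2, 3}) = 4
G(10) = mex({1, 2, 3, 4}) = 0
G(11) = mex({0, 2, 3, 4}) = 1
G(12) = mex({0, 1, 3, 4}) = 2
G(13) = mex({0, 1, 2, 4}) = 3
Observe that G(5)..G(13) = 0, 1, 2, 3, 4, 0, 1, 2, 3 repeats G(0)..G(8) = 0, 1, 2, 3, 4, 0, 1, 2, 3.
For k >= max(S) = 9, G(k) is determined by the previous 9 values G(k-9)..G(k-1); a window of 9 consecutive values has recurred shifted by 5, so by induction G(k + 5) = G(k) for all k >= 0: the sequence is periodic from the start with period 5.
One period: G(0..4) = 0, 1, 2, 3, 4.
76 mod 5 = 1, so G(76) = G(1) = 1.

1


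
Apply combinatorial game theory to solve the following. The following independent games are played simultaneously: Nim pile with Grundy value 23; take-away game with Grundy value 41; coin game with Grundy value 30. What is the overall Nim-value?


By the Sprague-Grundy theorem, the Grundy value of a sum of games is the XOR of individual Grundy values.
Nim pile: Grundy value = 23. Running XOR: 0 XOR 23 = 23
take-away game: Grundy value = 41. Running XOR: 23 XOR 41 = 62
coin game: Grundy value = 30. Running XOR: 62 XOR 30 = 32
The combined Grundy value is 32.

32


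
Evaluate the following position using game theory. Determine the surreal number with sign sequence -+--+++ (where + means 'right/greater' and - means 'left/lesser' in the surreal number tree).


Sign expansion: -+--+++
Rule: track bounds (lo, hi), initially (-inf, +inf). On '+', the current value becomes lo and we move to the simplest number in (value, hi): value + 1 if hi = +inf, otherwise the midpoint (value + hi)/2. On '-', the current value becomes hi and we move to value - 1 if lo = -inf, otherwise the midpoint (lo + value)/2.
Start at 0.
Step 1: sign = -, move left. Bounds: (-inf, 0). Value = -1
Step 2: sign = +, move right. Bounds: (-1, 0). Value = -1/2
Step 3: sign = -, move left. Bounds: (-1, -1/2). Value = -3/4
Step 4: sign = -, move left. Bounds: (-1, -3/4). Value = -7/8
Step 5: sign = +, move right. Bounds: (-7/8, -3/4). Value = -13/16
Step 6: sign = +, move right. Bounds: (-13/16, -3/4). Value = -25/32
Step 7: sign = +, move right. Bounds: (-25/32, -3/4). Value = -49/64
The surreal number with sign expansion -+--+++ is -49/64.

-49/64


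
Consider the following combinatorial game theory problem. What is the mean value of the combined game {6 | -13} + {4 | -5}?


G1 = {6 | -13}, G2 = {4 | -5}
Each is a switch {a | b} with numbers a > b; its mean value is (a + b)/2, and mean value is additive over game sums: m(G1 + G2) = m(G1) + m(G2).
Mean of G1 = (6 + (-13))/2 = -7/2 = -7/2
Mean of G2 = (4 + (-5))/2 = -1/2 = -1/2
Mean of G1 + G2 = -7/2 + -1/2 = -4

-4


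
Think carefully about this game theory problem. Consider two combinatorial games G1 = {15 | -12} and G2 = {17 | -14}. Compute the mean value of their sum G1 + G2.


G1 = {15 | -12}, G2 = {17 | -14}
Each is a switch {a | b} with numbers a > b; its mean value is (a + b)/2, and mean value is additive over game sums: m(G1 + G2) = m(G1) + m(G2).
Mean of G1 = (15 + (-12))/2 = 3/2 = 3/2
Mean of G2 = (17 + (-14))/2 = 3/2 = 3/2
Mean of G1 + G2 = 3/2 + 3/2 = 3

3


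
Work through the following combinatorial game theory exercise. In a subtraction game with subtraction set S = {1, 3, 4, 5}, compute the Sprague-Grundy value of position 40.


The subtraction set is S = {1, 3, 4, 5}.
G(k) = mex{ G(k - s) : s in S, s <= k }. We compute iteratively: G(0) = 0.
G(1) = mex({0}) = 1
G(2) = mex({1}) = 0
G(3) = mex({0}) = 1
G(4) = mex({0, 1}) = 2
G(5) = mex({0, 1, 2}) = 3
G(6) = mex({0, 1, 3}) = 2
G(7) = mex({0, 1, 2}) = 3
G(8) = mex({1, 2, 3}) = 0
G(9) = mex({0, 2, 3}) = 1
G(10) = mex({1, 2, 3}) = 0
G(11) = mex({0, 2, 3}) = 1
G(12) = mex({0, 1, 3}) = 2
Observe that G(8)..G(12) = 0, 1, 0, 1, 2 repeats G(0)..G(4) = 0, 1, 0, 1, 2.
For k >= max(S) = 5, G(k) is determined by the previous 5 values G(k-5)..G(k-1); a window of 5 consecutive values has recurred shifted by 8, so by induction G(k + 8) = G(k) for all k >= 0: the sequence is periodic from the start with period 8.
One period: G(0..7) = 0, 1, 0, 1, 2, 3, 2, 3.
40 mod 8 = 0, so G(40) = G(0) = 0.

0


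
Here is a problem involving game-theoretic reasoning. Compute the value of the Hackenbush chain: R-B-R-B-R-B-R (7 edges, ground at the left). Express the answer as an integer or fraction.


Edges (from ground): R-B-R-B-R-B-R
By Berlekamp's sign-expansion rule, a Blue-Red Hackenbush stalk has the value of the surreal number whose sign sequence is the edge sequence with B -> + and R -> -.
Sign sequence: -+-+-+-
Trace the sign expansion in the surreal number tree, starting from 0:
Edge 1: R (sign -) -> bounds (-inf, 0), value = -1
Edge 2: B (sign +) -> bounds (-1, 0), value = -1/2
Edge 3: R (sign -) -> bounds (-1, -1/2), value = -3/4
Edge 4: B (sign +) -> bounds (-3/4, -1/2), value = -5/8
Edge 5: R (sign -) -> bounds (-3/4, -5/8), value = -11/16
Edge 6: B (sign +) -> bounds (-11/16, -5/8), value = -21/32
Edge 7: R (sign -) -> bounds (-11/16, -21/32), value = -43/64
Game value = -43/64

-43/64


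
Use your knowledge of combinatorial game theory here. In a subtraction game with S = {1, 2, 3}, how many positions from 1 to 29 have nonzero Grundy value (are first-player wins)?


Subtraction set S = {1, 2, 3}, so G(n) = n mod 4.
G(n) = 0 when n is a multiple of 4.
Multiples of 4 in [1, 29]: 7
N-positions (nonzero Grundy) = 29 - 7 = 22

22


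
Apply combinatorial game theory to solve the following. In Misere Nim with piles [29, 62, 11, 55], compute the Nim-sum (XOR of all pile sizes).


We need the XOR (exclusive or) of all pile sizes.
After XOR-ing pile 1 (size 29): 0 XOR 29 = 29
After XOR-ing pile 2 (size 62): 29 XOR 62 = 35
After XOR-ing pile 3 (size 11): 35 XOR 11 = 40
After XOR-ing pile 4 (size 55): 40 XOR 55 = 31
The Nim-value of this position is 31.

31


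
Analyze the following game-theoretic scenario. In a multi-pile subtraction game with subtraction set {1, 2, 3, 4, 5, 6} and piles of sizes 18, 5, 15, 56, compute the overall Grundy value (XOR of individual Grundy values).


Subtraction set: {1, 2, 3, 4, 5, 6}
For this subtraction set, G(n) = n mod 7 (period = max + 1 = 7).
Pile 1 (size 18): G(18) = 18 mod 7 = 4
Pile 2 (size 5): G(5) = 5 mod 7 = 5
Pile 3 (size 15): G(15) = 15 mod 7 = 1
Pile 4 (size 56): G(56) = 56 mod 7 = 0
Total Grundy value = XOR of all: 4 XOR 5 XOR 1 XOR 0 = 0

0


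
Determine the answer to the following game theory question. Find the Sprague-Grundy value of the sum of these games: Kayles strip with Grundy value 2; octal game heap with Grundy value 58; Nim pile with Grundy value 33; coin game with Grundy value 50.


By the Sprague-Grundy theorem, the Grundy value of a sum of games is the XOR of individual Grundy values.
Kayles strip: Grundy value = 2. Running XOR: 0 XOR 2 = 2
octal game heap: Grundy value = 58. Running XOR: 2 XOR 58 = 56
Nim pile: Grundy value = 33. Running XOR: 56 XOR 33 = 25
coin game: Grundy value = 50. Running XOR: 25 XOR 50 = 43
The combined Grundy value is 43.

43


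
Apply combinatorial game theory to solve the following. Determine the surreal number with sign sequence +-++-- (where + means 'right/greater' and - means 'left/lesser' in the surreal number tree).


Sign expansion: +-++--
Rule: track bounds (lo, hi), initially (-inf, +inf). On '+', the current value becomes lo and we move to the simplest number in (value, hi): value + 1 if hi = +inf, otherwise the midpoint (value + hi)/2. On '-', the current value becomes hi and we move to value - 1 if lo = -inf, otherwise the midpoint (lo + value)/2.
Start at 0.
Step 1: sign = +, move right. Bounds: (0, +inf). Value = 1
Step 2: sign = -, move left. Bounds: (0, 1). Value = 1/2
Step 3: sign = +, move right. Bounds: (1/2, 1). Value = 3/4
Step 4: sign = +, move right. Bounds: (3/4, 1). Value = 7/8
Step 5: sign = -, move left. Bounds: (3/4, 7/8). Value = 13/16
Step 6: sign = -, move left. Bounds: (3/4, 13/16). Value = 25/32
The surreal number with sign expansion +-++-- is 25/32.

25/32


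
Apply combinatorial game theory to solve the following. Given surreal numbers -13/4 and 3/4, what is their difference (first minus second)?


x = -13/4, y = 3/4
Converting to common denominator: 4
x = -13/4, y = 3/4
x - y = -13/4 - 3/4 = -4

-4


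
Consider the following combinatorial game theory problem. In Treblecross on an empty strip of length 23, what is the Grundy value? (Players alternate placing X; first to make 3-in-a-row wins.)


Treblecross: place X on empty cells; 3-in-a-row wins.
Playing within two cells of an existing X lets the opponent win at once, so sensible play treats the cells i-2..i+2 around each X as dead. The player left with no safe cell loses, so this is a normal-play take-away game on strips of safe cells.
Placing X at cell i (0-indexed) of a strip of k safe cells leaves independent strips of sizes max(0, i-2) and max(0, k-i-3). Hence G(k) = mex{ G(max(0,i-2)) XOR G(max(0,k-i-3)) : 0 <= i < k }, with G(0) = 0.
G(1): splits (0,0):0^0=0 -> mex({0}) = 1
G(2): splits (0,0):0^0=0 -> mex({0}) = 1
G(3): splits (0,0):0^0=0 -> mex({0}) = 1
G(4): splits (0,1):0^1=1 (0,0):0^0=0 -> mex({0, 1}) = 2
G(5): splits (0,2):0^1=1 (0,1):0^1=1 (0,0):0^0=0 -> mex({0, 1}) = 2
G(6) = mex({1}) = 0
G(7) = mex({0, 1, 2}) = 3
G(8) = mex({0, 1, 2}) = 3
G(9) = mex({0, 2}) = 1
G(10) = mex({0, 2, 3}) = 1
G(11) = mex({0, 3}) = 1
G(12) = mex({1, 3}) = 0
G(13) = mex({0, 1, 2, 3}) = 4
G(14) = mex({0, 1, 2}) = 3
G(15) = mex({0, 1, 2}) = 3
G(16) = mex({0, 1, 2, 4}) = 3
G(17) = mex({0, 1, 3, 4}) = 2
G(18) = mex({0, 1, 3, 4}) = 2
G(19) = mex({0, 1, 3, 5}) = 2
G(20) = mex({0, 1, 2, 3, 5}) = 4
G(21) = mex({0, 1, 2, 3, 5}) = 4
G(22) = mex({1, 2, 6}) = 0
G(23) = mex({0, 1, 2, 3, 4, 6}) = 5
Therefore G(23) = 5.

5


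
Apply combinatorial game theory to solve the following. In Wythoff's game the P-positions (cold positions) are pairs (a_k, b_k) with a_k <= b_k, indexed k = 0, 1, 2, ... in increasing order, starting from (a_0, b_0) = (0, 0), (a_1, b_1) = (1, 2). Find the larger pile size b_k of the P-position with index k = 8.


By Wythoff's theorem, a_k = floor(k * phi) and b_k = floor(k * phi^2) = a_k + k, where phi = (1 + sqrt(5))/2 is the golden ratio.
phi = (1 + sqrt(5))/2 = 1.618034
phi^2 = phi + 1 = 2.618034
k = 8
k * phi^2 = 8 * 2.618034 = 20.944272
b_8 = floor(k * phi^2) = 20 (check: a_8 + k = 12 + 8 = 20)

20


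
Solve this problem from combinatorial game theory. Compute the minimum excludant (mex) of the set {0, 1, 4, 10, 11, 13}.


Set = {0, 1, 4, 10, 11, 13}
0 is in the set.
1 is in the set.
2 is NOT in the set. This is the mex.
mex = 2

2


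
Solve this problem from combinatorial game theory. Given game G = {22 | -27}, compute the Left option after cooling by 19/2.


Original game: {22 | -27} (a switch {a | b} with a > b).
Cooling by t (for t below the temperature (a - b)/2 = 49/2) taxes each move by t: {a | b} cooled by t is {a - t | b + t}.
Cooling amount: t = 19/2
Cooled Left option: 22 - 19/2 = 25/2
Cooled Right option: -27 + 19/2 = -35/2
Cooled game: {25/2 | -35/2}
Left option = 25/2

25/2


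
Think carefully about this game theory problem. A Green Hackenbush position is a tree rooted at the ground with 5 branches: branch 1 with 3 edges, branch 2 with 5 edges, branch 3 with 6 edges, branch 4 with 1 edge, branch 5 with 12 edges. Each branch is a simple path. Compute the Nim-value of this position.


The tree has 5 branches from the ground vertex.
In Green Hackenbush, the Nim-value of a simple path of length k is k.
Branch 1: length 3, Nim-value = 3
Branch 2: length 5, Nim-value = 5
Branch 3: length 6, Nim-value = 6
Branch 4: length 1, Nim-value = 1
Branch 5: length 12, Nim-value = 12
Total Nim-value = XOR of all branch values:
0 XOR 3 = 3
3 XOR 5 = 6
6 XOR 6 = 0
0 XOR 1 = 1
1 XOR 12 = 13
Nim-value of the tree = 13

13
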